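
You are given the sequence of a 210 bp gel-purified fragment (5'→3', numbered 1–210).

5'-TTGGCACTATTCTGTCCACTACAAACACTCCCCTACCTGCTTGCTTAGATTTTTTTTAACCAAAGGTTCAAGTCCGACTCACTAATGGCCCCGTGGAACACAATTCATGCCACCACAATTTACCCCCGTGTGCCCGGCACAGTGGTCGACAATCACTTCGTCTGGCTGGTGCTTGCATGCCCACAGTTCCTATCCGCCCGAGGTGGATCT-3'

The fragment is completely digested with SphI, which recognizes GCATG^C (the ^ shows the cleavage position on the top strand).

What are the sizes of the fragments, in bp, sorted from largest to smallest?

179, 31 bp

The SphI site (GCATGC) starts at position 175.
SphI cuts after base 5 of each site (before the last base), so after position 179.
Linear molecule, 1 cut → 2 fragments:
  1–179 → 179 bp
  180–210 → 31 bp
Sorted largest to smallest: 179, 31 bp.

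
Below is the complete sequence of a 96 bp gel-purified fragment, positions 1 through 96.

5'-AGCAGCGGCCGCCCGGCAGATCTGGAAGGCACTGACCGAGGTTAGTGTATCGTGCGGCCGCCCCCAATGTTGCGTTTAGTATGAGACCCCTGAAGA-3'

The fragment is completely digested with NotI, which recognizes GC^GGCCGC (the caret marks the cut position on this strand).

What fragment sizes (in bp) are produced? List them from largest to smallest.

49, 41, 6 bp

NotI sites (GCGGCCGC) start at positions 5, 54.
NotI cuts after base 2 of each site, so after positions 6, 55.
Linear molecule, 2 cuts → 3 fragments:
  1–6 → 6 bp
  7–55 → 49 bp
  56–96 → 41 bp
Sorted largest to smallest: 49, 41, 6 bp.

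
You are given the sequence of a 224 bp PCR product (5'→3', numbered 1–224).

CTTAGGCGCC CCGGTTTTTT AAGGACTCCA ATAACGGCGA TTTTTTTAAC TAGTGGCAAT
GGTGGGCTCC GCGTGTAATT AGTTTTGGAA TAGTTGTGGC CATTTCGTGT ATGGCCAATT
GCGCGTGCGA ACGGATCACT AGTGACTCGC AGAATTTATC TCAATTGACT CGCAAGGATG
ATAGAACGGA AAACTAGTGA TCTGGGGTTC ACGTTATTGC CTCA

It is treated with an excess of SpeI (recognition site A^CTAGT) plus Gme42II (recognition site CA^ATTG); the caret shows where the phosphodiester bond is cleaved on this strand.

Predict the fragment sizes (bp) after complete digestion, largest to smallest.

SpeI sites (ACTAGT) start at positions 49, 138, 193.
SpeI cuts after the first base of each site, so after positions 49, 138, 193.
Gme42II sites (CAATTG) start at positions 116, 162.
Gme42II cuts after base 2 of each site, so after positions 117, 163.
Combined cut positions: 49, 117, 138, 163, 193.
Linear molecule, 5 cuts → 6 fragments:
  1–49 → 49 bp
  50–117 → 68 bp
  118–138 → 21 bp
  139–163 → 25 bp
  164–193 → 30 bp
  194–224 → 31 bp
Sorted largest to smallest: 68, 49, 31, 30, 25, 21 bp.

68, 49, 31, 30, 25, 21 bp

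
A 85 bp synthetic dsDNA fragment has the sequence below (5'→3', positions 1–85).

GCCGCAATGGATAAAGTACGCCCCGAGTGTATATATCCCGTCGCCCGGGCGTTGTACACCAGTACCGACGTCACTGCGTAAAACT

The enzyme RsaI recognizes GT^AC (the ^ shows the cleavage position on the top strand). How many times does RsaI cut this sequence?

GTAC occurs starting at positions 16, 54, 62.
RsaI cuts at 3 sites.

3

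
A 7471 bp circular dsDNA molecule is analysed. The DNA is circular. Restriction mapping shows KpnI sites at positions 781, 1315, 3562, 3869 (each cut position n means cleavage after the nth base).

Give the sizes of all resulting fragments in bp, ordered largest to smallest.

4383, 2247, 534, 307 bp

Circular molecule, 4 cuts → 4 fragments:
  1315 − 781 = 534 bp
  3562 − 1315 = 2247 bp
  3869 − 3562 = 307 bp
  wrap: 7471 − 3869 + 781 = 4383 bp
Sorted largest to smallest: 4383, 2247, 534, 307 bp.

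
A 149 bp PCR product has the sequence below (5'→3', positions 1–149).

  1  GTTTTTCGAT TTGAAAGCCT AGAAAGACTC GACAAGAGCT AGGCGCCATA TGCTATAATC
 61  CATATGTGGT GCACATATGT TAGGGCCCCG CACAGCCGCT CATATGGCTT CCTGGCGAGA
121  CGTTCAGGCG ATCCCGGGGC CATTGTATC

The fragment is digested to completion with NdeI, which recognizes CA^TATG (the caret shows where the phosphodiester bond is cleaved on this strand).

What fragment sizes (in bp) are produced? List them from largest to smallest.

NdeI sites (CATATG) start at positions 47, 61, 74, 101.
NdeI cuts after base 2 of each site, so after positions 48, 62, 75, 102.
Linear molecule, 4 cuts → 5 fragments:
  1–48 → 48 bp
  49–62 → 14 bp
  63–75 → 13 bp
  76–102 → 27 bp
  103–149 → 47 bp
Sorted largest to smallest: 48, 47, 27, 14, 13 bp.

48, 47, 27, 14, 13 bp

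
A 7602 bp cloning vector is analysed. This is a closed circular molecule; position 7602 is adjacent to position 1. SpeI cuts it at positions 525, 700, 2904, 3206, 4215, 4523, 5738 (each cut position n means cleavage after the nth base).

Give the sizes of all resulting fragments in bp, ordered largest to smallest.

Circular molecule, 7 cuts → 7 fragments:
  700 − 525 = 175 bp
  2904 − 700 = 2204 bp
  3206 − 2904 = 302 bp
  4215 − 3206 = 1009 bp
  4523 − 4215 = 308 bp
  5738 − 4523 = 1215 bp
  wrap: 7602 − 5738 + 525 = 2389 bp
Sorted largest to smallest: 2389, 2204, 1215, 1009, 308, 302, 175 bp.

2389, 2204, 1215, 1009, 308, 302, 175 bp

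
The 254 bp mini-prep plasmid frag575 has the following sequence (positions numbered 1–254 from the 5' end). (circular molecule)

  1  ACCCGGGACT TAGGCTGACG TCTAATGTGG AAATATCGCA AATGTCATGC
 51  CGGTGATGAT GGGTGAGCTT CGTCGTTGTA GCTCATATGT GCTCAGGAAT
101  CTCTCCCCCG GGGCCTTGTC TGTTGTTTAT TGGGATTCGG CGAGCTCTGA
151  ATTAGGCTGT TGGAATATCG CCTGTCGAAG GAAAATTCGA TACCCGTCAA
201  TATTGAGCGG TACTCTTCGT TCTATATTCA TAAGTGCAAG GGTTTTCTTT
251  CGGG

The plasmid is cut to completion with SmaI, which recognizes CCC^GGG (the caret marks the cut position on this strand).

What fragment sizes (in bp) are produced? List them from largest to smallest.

149, 105 bp

SmaI sites (CCCGGG) start at positions 2, 107.
SmaI cuts after base 3 of each site, so after positions 4, 109.
Circular molecule, 2 cuts → 2 fragments:
  5–109 → 105 bp
  110–254 then 1–4 → 145 + 4 = 149 bp
Sorted largest to smallest: 149, 105 bp.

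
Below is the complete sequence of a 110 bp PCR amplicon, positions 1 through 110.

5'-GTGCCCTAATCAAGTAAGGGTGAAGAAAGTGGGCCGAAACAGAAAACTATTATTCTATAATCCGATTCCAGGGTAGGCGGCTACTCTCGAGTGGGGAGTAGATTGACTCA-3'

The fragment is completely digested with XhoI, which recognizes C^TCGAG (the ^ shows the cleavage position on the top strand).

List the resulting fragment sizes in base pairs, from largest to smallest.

The XhoI site (CTCGAG) starts at position 86.
XhoI cuts after the first base of each site, so after position 86.
Linear molecule, 1 cut → 2 fragments:
  1–86 → 86 bp
  87–110 → 24 bp
Sorted largest to smallest: 86, 24 bp.

86, 24 bp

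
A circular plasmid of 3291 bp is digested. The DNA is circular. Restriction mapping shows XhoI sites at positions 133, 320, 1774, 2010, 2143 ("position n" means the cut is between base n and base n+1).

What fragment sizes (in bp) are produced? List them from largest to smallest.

1454, 1281, 236, 187, 133 bp

Circular molecule, 5 cuts → 5 fragments:
  320 − 133 = 187 bp
  1774 − 320 = 1454 bp
  2010 − 1774 = 236 bp
  2143 − 2010 = 133 bp
  wrap: 3291 − 2143 + 133 = 1281 bp
Sorted largest to smallest: 1454, 1281, 236, 187, 133 bp.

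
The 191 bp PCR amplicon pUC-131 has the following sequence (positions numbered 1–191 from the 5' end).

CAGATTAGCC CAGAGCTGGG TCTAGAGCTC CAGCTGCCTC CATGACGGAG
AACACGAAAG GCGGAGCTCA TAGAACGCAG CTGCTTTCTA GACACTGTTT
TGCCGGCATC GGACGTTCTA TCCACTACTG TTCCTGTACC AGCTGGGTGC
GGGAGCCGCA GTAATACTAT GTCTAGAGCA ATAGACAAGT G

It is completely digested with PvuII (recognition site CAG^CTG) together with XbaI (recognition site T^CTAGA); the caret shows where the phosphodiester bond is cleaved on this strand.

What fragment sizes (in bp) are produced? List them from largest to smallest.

PvuII sites (CAGCTG) start at positions 31, 78, 140.
PvuII cuts after base 3 of each site, so after positions 33, 80, 142.
XbaI sites (TCTAGA) start at positions 21, 87, 172.
XbaI cuts after the first base of each site, so after positions 21, 87, 172.
Combined cut positions: 21, 33, 80, 87, 142, 172.
Linear molecule, 6 cuts → 7 fragments:
  1–21 → 21 bp
  22–33 → 12 bp
  34–80 → 47 bp
  81–87 → 7 bp
  88–142 → 55 bp
  143–172 → 30 bp
  173–191 → 19 bp
Sorted largest to smallest: 55, 47, 30, 21, 19, 12, 7 bp.

55, 47, 30, 21, 19, 12, 7 bp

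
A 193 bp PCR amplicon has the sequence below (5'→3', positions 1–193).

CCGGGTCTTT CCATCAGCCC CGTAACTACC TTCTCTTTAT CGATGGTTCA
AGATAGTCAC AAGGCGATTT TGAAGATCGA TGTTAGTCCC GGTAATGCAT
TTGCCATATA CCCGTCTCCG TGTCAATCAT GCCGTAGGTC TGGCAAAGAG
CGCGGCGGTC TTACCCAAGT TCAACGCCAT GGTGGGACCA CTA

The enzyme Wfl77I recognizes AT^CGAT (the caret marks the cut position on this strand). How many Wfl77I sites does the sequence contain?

ATCGAT occurs starting at positions 39, 76.
Wfl77I cuts at 2 sites.

2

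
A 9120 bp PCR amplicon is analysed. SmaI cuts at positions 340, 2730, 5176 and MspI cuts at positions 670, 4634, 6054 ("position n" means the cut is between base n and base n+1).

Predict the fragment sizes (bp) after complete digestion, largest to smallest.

Combined cut positions (sorted): 340, 670, 2730, 4634, 5176, 6054.
Linear molecule, 6 cuts → 7 fragments:
  340 − 0 = 340 bp
  670 − 340 = 330 bp
  2730 − 670 = 2060 bp
  4634 − 2730 = 1904 bp
  5176 − 4634 = 542 bp
  6054 − 5176 = 878 bp
  9120 − 6054 = 3066 bp
Sorted largest to smallest: 3066, 2060, 1904, 878, 542, 340, 330 bp.

3066, 2060, 1904, 878, 542, 340, 330 bp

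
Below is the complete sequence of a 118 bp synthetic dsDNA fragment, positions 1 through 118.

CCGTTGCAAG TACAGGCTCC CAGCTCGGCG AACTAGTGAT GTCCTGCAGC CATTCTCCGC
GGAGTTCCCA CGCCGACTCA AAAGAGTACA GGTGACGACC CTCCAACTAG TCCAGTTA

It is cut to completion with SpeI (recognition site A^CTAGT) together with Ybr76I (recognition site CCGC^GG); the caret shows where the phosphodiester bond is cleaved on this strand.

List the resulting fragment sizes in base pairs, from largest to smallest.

SpeI sites (ACTAGT) start at positions 32, 106.
SpeI cuts after the first base of each site, so after positions 32, 106.
The Ybr76I site (CCGCGG) starts at position 57.
Ybr76I cuts after base 4 of each site, so after position 60.
Combined cut positions: 32, 60, 106.
Linear molecule, 3 cuts → 4 fragments:
  1–32 → 32 bp
  33–60 → 28 bp
  61–106 → 46 bp
  107–118 → 12 bp
Sorted largest to smallest: 46, 32, 28, 12 bp.

46, 32, 28, 12 bp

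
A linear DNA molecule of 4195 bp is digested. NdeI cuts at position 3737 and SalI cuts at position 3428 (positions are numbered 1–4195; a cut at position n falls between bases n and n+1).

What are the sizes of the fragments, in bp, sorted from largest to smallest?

3428, 458, 309 bp

Combined cut positions (sorted): 3428, 3737.
Linear molecule, 2 cuts → 3 fragments:
  3428 − 0 = 3428 bp
  3737 − 3428 = 309 bp
  4195 − 3737 = 458 bp
Sorted largest to smallest: 3428, 458, 309 bp.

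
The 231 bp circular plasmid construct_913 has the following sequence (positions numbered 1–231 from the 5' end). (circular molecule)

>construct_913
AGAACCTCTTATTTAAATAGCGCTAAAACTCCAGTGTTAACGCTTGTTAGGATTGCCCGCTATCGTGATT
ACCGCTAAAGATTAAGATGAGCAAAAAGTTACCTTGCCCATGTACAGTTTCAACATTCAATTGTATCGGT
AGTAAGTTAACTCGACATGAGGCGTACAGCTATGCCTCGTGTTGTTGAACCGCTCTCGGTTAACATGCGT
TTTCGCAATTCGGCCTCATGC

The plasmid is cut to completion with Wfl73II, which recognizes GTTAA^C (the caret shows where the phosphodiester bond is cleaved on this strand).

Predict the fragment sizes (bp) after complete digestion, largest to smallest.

Wfl73II sites (GTTAAC) start at positions 36, 146, 199.
Wfl73II cuts after base 5 of each site (before the last base), so after positions 40, 150, 203.
Circular molecule, 3 cuts → 3 fragments:
  41–150 → 110 bp
  151–203 → 53 bp
  204–231 then 1–40 → 28 + 40 = 68 bp
Sorted largest to smallest: 110, 68, 53 bp.

110, 68, 53 bp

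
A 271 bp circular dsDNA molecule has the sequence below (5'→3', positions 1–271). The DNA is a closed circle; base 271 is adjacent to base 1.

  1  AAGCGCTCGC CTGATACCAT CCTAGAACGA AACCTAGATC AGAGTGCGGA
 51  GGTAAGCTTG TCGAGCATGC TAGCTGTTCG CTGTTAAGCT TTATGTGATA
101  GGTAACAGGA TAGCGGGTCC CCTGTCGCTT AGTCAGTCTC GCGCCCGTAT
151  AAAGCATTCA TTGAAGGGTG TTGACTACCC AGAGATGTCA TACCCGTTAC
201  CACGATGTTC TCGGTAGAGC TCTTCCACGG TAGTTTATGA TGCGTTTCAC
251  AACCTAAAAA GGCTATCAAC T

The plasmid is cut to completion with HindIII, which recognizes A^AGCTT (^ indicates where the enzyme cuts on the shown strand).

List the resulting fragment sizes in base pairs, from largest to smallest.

HindIII sites (AAGCTT) start at positions 54, 86.
HindIII cuts after the first base of each site, so after positions 54, 86.
Circular molecule, 2 cuts → 2 fragments:
  55–86 → 32 bp
  87–271 then 1–54 → 185 + 54 = 239 bp
Sorted largest to smallest: 239, 32 bp.

239, 32 bp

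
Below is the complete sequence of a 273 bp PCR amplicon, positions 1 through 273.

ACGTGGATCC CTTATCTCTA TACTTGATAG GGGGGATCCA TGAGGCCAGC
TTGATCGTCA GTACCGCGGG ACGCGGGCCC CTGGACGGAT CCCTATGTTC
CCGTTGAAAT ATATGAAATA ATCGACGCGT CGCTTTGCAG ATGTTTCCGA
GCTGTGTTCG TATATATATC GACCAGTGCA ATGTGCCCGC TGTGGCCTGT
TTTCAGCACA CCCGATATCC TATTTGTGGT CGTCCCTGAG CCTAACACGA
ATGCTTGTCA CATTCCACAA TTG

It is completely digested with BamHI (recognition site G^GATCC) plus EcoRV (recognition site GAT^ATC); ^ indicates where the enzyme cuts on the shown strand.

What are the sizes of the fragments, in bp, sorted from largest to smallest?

BamHI sites (GGATCC) start at positions 5, 34, 87.
BamHI cuts after the first base of each site, so after positions 5, 34, 87.
The EcoRV site (GATATC) starts at position 214.
EcoRV cuts after base 3 of each site, so after position 216.
Combined cut positions: 5, 34, 87, 216.
Linear molecule, 4 cuts → 5 fragments:
  1–5 → 5 bp
  6–34 → 29 bp
  35–87 → 53 bp
  88–216 → 129 bp
  217–273 → 57 bp
Sorted largest to smallest: 129, 57, 53, 29, 5 bp.

129, 57, 53, 29, 5 bp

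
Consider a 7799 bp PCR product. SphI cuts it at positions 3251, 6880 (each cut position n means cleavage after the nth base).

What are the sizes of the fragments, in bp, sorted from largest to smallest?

3629, 3251, 919 bp

Linear molecule, 2 cuts → 3 fragments:
  3251 − 0 = 3251 bp
  6880 − 3251 = 3629 bp
  7799 − 6880 = 919 bp
Sorted largest to smallest: 3629, 3251, 919 bp.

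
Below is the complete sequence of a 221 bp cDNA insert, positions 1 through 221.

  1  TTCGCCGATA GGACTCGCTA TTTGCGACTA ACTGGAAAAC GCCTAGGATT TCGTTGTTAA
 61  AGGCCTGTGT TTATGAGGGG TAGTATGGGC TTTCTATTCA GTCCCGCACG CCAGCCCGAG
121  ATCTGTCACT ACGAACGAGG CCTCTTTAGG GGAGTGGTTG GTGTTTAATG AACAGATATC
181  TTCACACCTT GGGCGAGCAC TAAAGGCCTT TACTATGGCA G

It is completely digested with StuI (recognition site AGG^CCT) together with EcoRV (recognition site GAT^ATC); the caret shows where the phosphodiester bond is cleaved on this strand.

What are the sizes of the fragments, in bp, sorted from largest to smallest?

77, 63, 37, 29, 15 bp

StuI sites (AGGCCT) start at positions 61, 138, 204.
StuI cuts after base 3 of each site, so after positions 63, 140, 206.
The EcoRV site (GATATC) starts at position 175.
EcoRV cuts after base 3 of each site, so after position 177.
Combined cut positions: 63, 140, 177, 206.
Linear molecule, 4 cuts → 5 fragments:
  1–63 → 63 bp
  64–140 → 77 bp
  141–177 → 37 bp
  178–206 → 29 bp
  207–221 → 15 bp
Sorted largest to smallest: 77, 63, 37, 29, 15 bp.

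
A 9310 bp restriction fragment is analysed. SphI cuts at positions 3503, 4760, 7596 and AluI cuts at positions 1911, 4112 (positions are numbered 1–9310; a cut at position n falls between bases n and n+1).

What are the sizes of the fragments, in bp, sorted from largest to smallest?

Combined cut positions (sorted): 1911, 3503, 4112, 4760, 7596.
Linear molecule, 5 cuts → 6 fragments:
  1911 − 0 = 1911 bp
  3503 − 1911 = 1592 bp
  4112 − 3503 = 609 bp
  4760 − 4112 = 648 bp
  7596 − 4760 = 2836 bp
  9310 − 7596 = 1714 bp
Sorted largest to smallest: 2836, 1911, 1714, 1592, 648, 609 bp.

2836, 1911, 1714, 1592, 648, 609 bp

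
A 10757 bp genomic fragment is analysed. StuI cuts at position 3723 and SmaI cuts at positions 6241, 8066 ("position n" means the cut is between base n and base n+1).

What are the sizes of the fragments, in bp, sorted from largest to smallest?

3723, 2691, 2518, 1825 bp

Combined cut positions (sorted): 3723, 6241, 8066.
Linear molecule, 3 cuts → 4 fragments:
  3723 − 0 = 3723 bp
  6241 − 3723 = 2518 bp
  8066 − 6241 = 1825 bp
  10757 − 8066 = 2691 bp
Sorted largest to smallest: 3723, 2691, 2518, 1825 bp.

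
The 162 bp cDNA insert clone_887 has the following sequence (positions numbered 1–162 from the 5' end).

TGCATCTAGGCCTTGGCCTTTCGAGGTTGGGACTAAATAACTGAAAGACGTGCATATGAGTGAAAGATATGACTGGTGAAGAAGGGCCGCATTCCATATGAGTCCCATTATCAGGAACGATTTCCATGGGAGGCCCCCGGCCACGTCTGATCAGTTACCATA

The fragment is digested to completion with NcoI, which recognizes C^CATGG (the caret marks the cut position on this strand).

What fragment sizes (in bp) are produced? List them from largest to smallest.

124, 38 bp

The NcoI site (CCATGG) starts at position 124.
NcoI cuts after the first base of each site, so after position 124.
Linear molecule, 1 cut → 2 fragments:
  1–124 → 124 bp
  125–162 → 38 bp
Sorted largest to smallest: 124, 38 bp.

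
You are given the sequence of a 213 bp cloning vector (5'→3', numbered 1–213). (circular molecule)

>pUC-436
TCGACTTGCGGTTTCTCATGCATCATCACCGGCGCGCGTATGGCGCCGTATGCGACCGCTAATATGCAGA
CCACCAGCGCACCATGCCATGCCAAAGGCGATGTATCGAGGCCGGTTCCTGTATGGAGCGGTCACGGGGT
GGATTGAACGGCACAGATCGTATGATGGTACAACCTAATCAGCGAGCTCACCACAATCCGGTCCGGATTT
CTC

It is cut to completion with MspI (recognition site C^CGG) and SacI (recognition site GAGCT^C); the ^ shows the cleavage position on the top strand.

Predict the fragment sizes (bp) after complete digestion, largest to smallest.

MspI sites (CCGG) start at positions 29, 112, 198, 203.
MspI cuts after the first base of each site, so after positions 29, 112, 198, 203.
The SacI site (GAGCTC) starts at position 184.
SacI cuts after base 5 of each site (before the last base), so after position 188.
Combined cut positions: 29, 112, 188, 198, 203.
Circular molecule, 5 cuts → 5 fragments:
  30–112 → 83 bp
  113–188 → 76 bp
  189–198 → 10 bp
  199–203 → 5 bp
  204–213 then 1–29 → 10 + 29 = 39 bp
Sorted largest to smallest: 83, 76, 39, 10, 5 bp.

83, 76, 39, 10, 5 bp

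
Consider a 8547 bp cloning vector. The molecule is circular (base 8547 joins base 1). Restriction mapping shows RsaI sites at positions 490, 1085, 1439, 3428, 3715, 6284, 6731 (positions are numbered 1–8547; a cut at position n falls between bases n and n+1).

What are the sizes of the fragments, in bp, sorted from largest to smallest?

Circular molecule, 7 cuts → 7 fragments:
  1085 − 490 = 595 bp
  1439 − 1085 = 354 bp
  3428 − 1439 = 1989 bp
  3715 − 3428 = 287 bp
  6284 − 3715 = 2569 bp
  6731 − 6284 = 447 bp
  wrap: 8547 − 6731 + 490 = 2306 bp
Sorted largest to smallest: 2569, 2306, 1989, 595, 447, 354, 287 bp.

2569, 2306, 1989, 595, 447, 354, 287 bp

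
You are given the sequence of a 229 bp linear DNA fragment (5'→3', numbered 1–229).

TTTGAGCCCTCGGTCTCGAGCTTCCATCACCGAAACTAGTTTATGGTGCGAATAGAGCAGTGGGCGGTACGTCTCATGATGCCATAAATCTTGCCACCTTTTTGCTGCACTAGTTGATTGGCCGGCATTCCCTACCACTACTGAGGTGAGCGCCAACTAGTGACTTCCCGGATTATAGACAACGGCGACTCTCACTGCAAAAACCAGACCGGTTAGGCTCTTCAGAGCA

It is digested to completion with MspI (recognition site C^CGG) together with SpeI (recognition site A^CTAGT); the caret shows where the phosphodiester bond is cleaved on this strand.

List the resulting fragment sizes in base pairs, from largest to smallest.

74, 41, 35, 34, 20, 13, 12 bp

MspI sites (CCGG) start at positions 122, 168, 209.
MspI cuts after the first base of each site, so after positions 122, 168, 209.
SpeI sites (ACTAGT) start at positions 35, 109, 156.
SpeI cuts after the first base of each site, so after positions 35, 109, 156.
Combined cut positions: 35, 109, 122, 156, 168, 209.
Linear molecule, 6 cuts → 7 fragments:
  1–35 → 35 bp
  36–109 → 74 bp
  110–122 → 13 bp
  123–156 → 34 bp
  157–168 → 12 bp
  169–209 → 41 bp
  210–229 → 20 bp
Sorted largest to smallest: 74, 41, 35, 34, 20, 13, 12 bp.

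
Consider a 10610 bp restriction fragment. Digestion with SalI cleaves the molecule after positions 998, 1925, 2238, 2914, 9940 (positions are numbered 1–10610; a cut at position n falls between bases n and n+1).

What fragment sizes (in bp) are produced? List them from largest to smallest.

7026, 998, 927, 676, 670, 313 bp

Linear molecule, 5 cuts → 6 fragments:
  998 − 0 = 998 bp
  1925 − 998 = 927 bp
  2238 − 1925 = 313 bp
  2914 − 2238 = 676 bp
  9940 − 2914 = 7026 bp
  10610 − 9940 = 670 bp
Sorted largest to smallest: 7026, 998, 927, 676, 670, 313 bp.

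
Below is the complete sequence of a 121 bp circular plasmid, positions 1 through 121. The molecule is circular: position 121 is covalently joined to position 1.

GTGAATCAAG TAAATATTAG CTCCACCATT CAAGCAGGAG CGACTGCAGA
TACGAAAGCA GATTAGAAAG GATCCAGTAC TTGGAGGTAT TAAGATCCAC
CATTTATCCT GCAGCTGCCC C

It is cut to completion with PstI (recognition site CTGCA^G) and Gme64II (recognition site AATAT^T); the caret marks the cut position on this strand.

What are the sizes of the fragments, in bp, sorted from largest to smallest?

65, 31, 25 bp

PstI sites (CTGCAG) start at positions 44, 109.
PstI cuts after base 5 of each site (before the last base), so after positions 48, 113.
The Gme64II site (AATATT) starts at position 13.
Gme64II cuts after base 5 of each site (before the last base), so after position 17.
Combined cut positions: 17, 48, 113.
Circular molecule, 3 cuts → 3 fragments:
  18–48 → 31 bp
  49–113 → 65 bp
  114–121 then 1–17 → 8 + 17 = 25 bp
Sorted largest to smallest: 65, 31, 25 bp.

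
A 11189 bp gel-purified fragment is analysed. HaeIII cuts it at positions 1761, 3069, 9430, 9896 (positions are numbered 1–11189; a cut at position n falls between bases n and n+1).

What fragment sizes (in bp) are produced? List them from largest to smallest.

6361, 1761, 1308, 1293, 466 bp

Linear molecule, 4 cuts → 5 fragments:
  1761 − 0 = 1761 bp
  3069 − 1761 = 1308 bp
  9430 − 3069 = 6361 bp
  9896 − 9430 = 466 bp
  11189 − 9896 = 1293 bp
Sorted largest to smallest: 6361, 1761, 1308, 1293, 466 bp.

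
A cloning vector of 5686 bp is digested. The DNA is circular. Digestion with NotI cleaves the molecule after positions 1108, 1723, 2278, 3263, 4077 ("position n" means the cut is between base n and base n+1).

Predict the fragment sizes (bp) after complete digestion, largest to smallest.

2717, 985, 814, 615, 555 bp

Circular molecule, 5 cuts → 5 fragments:
  1723 − 1108 = 615 bp
  2278 − 1723 = 555 bp
  3263 − 2278 = 985 bp
  4077 − 3263 = 814 bp
  wrap: 5686 − 4077 + 1108 = 2717 bp
Sorted largest to smallest: 2717, 985, 814, 615, 555 bp.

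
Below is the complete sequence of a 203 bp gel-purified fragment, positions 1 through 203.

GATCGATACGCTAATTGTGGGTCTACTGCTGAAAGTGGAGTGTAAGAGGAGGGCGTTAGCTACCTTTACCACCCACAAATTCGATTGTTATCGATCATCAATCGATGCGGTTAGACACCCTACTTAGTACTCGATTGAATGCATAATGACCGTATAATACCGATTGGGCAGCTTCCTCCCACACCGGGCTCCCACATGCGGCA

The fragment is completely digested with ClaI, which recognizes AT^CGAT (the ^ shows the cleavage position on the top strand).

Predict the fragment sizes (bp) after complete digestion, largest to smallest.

101, 88, 11, 3 bp

ClaI sites (ATCGAT) start at positions 2, 90, 101.
ClaI cuts after base 2 of each site, so after positions 3, 91, 102.
Linear molecule, 3 cuts → 4 fragments:
  1–3 → 3 bp
  4–91 → 88 bp
  92–102 → 11 bp
  103–203 → 101 bp
Sorted largest to smallest: 101, 88, 11, 3 bp.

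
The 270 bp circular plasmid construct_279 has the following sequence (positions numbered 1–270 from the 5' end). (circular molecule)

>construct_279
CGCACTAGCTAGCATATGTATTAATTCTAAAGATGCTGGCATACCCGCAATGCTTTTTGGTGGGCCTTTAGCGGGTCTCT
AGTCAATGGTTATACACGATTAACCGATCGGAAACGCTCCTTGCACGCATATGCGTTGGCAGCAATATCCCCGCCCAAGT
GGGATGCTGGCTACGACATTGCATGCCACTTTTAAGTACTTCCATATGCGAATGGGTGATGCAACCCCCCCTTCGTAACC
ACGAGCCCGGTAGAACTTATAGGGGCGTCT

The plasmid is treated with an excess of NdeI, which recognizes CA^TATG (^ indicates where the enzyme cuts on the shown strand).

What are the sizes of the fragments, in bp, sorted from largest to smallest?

115, 80, 75 bp

NdeI sites (CATATG) start at positions 13, 128, 203.
NdeI cuts after base 2 of each site, so after positions 14, 129, 204.
Circular molecule, 3 cuts → 3 fragments:
  15–129 → 115 bp
  130–204 → 75 bp
  205–270 then 1–14 → 66 + 14 = 80 bp
Sorted largest to smallest: 115, 80, 75 bp.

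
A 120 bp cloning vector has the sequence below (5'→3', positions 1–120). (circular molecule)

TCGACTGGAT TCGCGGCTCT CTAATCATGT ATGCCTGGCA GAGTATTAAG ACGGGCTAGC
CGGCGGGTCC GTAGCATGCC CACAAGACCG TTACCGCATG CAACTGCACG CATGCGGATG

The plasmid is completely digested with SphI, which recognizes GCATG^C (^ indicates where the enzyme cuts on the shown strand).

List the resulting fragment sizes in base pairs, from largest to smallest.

84, 22, 14 bp

SphI sites (GCATGC) start at positions 74, 96, 110.
SphI cuts after base 5 of each site (before the last base), so after positions 78, 100, 114.
Circular molecule, 3 cuts → 3 fragments:
  79–100 → 22 bp
  101–114 → 14 bp
  115–120 then 1–78 → 6 + 78 = 84 bp
Sorted largest to smallest: 84, 22, 14 bp.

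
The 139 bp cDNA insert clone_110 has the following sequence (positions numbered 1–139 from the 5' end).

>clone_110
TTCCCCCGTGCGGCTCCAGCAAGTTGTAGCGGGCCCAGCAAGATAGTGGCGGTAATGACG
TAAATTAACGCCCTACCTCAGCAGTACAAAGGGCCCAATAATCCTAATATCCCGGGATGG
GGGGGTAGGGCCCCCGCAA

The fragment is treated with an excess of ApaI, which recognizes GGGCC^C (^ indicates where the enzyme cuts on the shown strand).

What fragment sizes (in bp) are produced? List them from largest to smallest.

60, 37, 35, 7 bp

ApaI sites (GGGCCC) start at positions 31, 91, 128.
ApaI cuts after base 5 of each site (before the last base), so after positions 35, 95, 132.
Linear molecule, 3 cuts → 4 fragments:
  1–35 → 35 bp
  36–95 → 60 bp
  96–132 → 37 bp
  133–139 → 7 bp
Sorted largest to smallest: 60, 37, 35, 7 bp.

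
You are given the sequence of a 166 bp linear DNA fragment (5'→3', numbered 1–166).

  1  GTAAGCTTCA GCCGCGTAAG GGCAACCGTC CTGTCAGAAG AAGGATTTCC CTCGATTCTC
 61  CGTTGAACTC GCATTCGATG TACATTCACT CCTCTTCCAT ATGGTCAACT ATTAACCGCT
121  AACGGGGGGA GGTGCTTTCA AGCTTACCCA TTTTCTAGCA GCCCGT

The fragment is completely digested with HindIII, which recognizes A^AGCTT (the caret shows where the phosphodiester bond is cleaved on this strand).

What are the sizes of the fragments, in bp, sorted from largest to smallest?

137, 26, 3 bp

HindIII sites (AAGCTT) start at positions 3, 140.
HindIII cuts after the first base of each site, so after positions 3, 140.
Linear molecule, 2 cuts → 3 fragments:
  1–3 → 3 bp
  4–140 → 137 bp
  141–166 → 26 bp
Sorted largest to smallest: 137, 26, 3 bp.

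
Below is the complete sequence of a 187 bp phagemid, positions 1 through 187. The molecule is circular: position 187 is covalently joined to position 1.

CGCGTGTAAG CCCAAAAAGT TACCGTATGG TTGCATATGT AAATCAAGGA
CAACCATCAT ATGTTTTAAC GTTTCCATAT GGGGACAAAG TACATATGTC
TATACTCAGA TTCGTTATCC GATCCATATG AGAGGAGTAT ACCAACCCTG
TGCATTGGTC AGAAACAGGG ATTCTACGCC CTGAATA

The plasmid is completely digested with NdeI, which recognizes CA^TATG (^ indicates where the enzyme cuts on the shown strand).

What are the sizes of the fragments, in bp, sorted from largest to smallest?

NdeI sites (CATATG) start at positions 34, 58, 76, 93, 125.
NdeI cuts after base 2 of each site, so after positions 35, 59, 77, 94, 126.
Circular molecule, 5 cuts → 5 fragments:
  36–59 → 24 bp
  60–77 → 18 bp
  78–94 → 17 bp
  95–126 → 32 bp
  127–187 then 1–35 → 61 + 35 = 96 bp
Sorted largest to smallest: 96, 32, 24, 18, 17 bp.

96, 32, 24, 18, 17 bp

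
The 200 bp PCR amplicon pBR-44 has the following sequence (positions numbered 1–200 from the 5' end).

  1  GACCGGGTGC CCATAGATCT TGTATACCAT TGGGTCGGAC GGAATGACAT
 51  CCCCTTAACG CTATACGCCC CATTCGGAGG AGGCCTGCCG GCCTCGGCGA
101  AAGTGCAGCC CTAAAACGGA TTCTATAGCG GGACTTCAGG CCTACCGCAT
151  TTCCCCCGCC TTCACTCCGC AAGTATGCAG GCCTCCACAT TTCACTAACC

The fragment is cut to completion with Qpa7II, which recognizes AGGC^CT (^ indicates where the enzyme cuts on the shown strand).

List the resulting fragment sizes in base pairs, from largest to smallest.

84, 57, 41, 18 bp

Qpa7II sites (AGGCCT) start at positions 81, 138, 179.
Qpa7II cuts after base 4 of each site, so after positions 84, 141, 182.
Linear molecule, 3 cuts → 4 fragments:
  1–84 → 84 bp
  85–141 → 57 bp
  142–182 → 41 bp
  183–200 → 18 bp
Sorted largest to smallest: 84, 57, 41, 18 bp.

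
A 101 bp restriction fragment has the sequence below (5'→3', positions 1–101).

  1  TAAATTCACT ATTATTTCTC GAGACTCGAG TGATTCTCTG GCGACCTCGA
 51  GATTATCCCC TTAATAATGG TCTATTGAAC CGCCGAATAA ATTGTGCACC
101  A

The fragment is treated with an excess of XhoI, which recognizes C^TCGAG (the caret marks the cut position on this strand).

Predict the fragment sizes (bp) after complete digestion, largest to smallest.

XhoI sites (CTCGAG) start at positions 18, 25, 46.
XhoI cuts after the first base of each site, so after positions 18, 25, 46.
Linear molecule, 3 cuts → 4 fragments:
  1–18 → 18 bp
  19–25 → 7 bp
  26–46 → 21 bp
  47–101 → 55 bp
Sorted largest to smallest: 55, 21, 18, 7 bp.

55, 21, 18, 7 bp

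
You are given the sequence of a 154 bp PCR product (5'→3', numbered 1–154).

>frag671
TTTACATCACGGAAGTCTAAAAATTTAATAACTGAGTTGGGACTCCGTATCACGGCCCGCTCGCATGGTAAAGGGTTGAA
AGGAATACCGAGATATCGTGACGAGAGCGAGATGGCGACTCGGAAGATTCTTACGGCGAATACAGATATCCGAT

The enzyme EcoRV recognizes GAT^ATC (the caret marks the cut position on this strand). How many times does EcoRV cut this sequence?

2

GATATC occurs starting at positions 92, 145.
EcoRV cuts at 2 sites.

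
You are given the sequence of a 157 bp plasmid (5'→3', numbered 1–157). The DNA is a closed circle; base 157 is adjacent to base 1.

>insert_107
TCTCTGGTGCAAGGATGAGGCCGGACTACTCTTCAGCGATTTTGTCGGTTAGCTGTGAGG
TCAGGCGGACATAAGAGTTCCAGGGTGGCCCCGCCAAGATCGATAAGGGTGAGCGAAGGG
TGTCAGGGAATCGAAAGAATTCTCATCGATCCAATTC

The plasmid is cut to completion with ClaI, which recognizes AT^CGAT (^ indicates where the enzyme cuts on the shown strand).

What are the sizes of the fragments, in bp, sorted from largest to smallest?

111, 46 bp

ClaI sites (ATCGAT) start at positions 99, 145.
ClaI cuts after base 2 of each site, so after positions 100, 146.
Circular molecule, 2 cuts → 2 fragments:
  101–146 → 46 bp
  147–157 then 1–100 → 11 + 100 = 111 bp
Sorted largest to smallest: 111, 46 bp.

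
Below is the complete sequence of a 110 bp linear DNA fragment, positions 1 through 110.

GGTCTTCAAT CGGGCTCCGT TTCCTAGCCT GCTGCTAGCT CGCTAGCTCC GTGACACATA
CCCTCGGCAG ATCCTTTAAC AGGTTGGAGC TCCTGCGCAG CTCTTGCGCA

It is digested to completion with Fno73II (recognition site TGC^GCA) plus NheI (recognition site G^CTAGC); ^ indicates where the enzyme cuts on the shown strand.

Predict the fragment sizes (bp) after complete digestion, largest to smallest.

Fno73II sites (TGCGCA) start at positions 94, 105.
Fno73II cuts after base 3 of each site, so after positions 96, 107.
NheI sites (GCTAGC) start at positions 34, 42.
NheI cuts after the first base of each site, so after positions 34, 42.
Combined cut positions: 34, 42, 96, 107.
Linear molecule, 4 cuts → 5 fragments:
  1–34 → 34 bp
  35–42 → 8 bp
  43–96 → 54 bp
  97–107 → 11 bp
  108–110 → 3 bp
Sorted largest to smallest: 54, 34, 11, 8, 3 bp.

54, 34, 11, 8, 3 bp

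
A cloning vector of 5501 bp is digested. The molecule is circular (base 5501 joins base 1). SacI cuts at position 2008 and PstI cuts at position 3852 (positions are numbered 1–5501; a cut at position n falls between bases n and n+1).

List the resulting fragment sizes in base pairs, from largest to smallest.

3657, 1844 bp

Combined cut positions (sorted): 2008, 3852.
Circular molecule, 2 cuts → 2 fragments:
  3852 − 2008 = 1844 bp
  wrap: 5501 − 3852 + 2008 = 3657 bp
Sorted largest to smallest: 3657, 1844 bp.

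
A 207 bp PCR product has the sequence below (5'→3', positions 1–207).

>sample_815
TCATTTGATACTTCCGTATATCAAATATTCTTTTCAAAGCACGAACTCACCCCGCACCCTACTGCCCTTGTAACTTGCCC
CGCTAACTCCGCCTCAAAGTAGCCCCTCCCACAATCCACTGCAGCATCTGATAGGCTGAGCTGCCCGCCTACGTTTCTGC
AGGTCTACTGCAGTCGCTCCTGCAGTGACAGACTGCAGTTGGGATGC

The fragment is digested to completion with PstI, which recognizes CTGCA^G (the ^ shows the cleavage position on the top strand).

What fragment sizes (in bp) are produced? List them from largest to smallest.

PstI sites (CTGCAG) start at positions 119, 157, 168, 180, 193.
PstI cuts after base 5 of each site (before the last base), so after positions 123, 161, 172, 184, 197.
Linear molecule, 5 cuts → 6 fragments:
  1–123 → 123 bp
  124–161 → 38 bp
  162–172 → 11 bp
  173–184 → 12 bp
  185–197 → 13 bp
  198–207 → 10 bp
Sorted largest to smallest: 123, 38, 13, 12, 11, 10 bp.

123, 38, 13, 12, 11, 10 bp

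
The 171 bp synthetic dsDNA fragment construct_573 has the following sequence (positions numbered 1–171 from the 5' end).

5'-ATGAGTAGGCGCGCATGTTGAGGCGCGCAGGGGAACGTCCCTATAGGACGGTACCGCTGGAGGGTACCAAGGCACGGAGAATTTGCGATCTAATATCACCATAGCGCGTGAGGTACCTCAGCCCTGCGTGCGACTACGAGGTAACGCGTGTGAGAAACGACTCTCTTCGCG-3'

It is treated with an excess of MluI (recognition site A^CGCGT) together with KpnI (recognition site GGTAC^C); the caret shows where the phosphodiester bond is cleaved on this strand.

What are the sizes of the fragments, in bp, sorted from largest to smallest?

The MluI site (ACGCGT) starts at position 144.
MluI cuts after the first base of each site, so after position 144.
KpnI sites (GGTACC) start at positions 50, 63, 112.
KpnI cuts after base 5 of each site (before the last base), so after positions 54, 67, 116.
Combined cut positions: 54, 67, 116, 144.
Linear molecule, 4 cuts → 5 fragments:
  1–54 → 54 bp
  55–67 → 13 bp
  68–116 → 49 bp
  117–144 → 28 bp
  145–171 → 27 bp
Sorted largest to smallest: 54, 49, 28, 27, 13 bp.

54, 49, 28, 27, 13 bp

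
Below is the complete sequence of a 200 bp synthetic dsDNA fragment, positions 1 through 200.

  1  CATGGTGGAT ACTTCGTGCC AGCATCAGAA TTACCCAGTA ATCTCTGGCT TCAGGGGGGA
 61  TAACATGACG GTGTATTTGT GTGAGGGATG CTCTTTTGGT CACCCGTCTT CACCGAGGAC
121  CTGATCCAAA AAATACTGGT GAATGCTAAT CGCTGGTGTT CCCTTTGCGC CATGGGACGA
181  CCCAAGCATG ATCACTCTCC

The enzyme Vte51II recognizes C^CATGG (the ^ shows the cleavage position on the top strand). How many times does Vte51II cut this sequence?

1

CCATGG occurs starting at position 170.
Vte51II cuts at 1 site.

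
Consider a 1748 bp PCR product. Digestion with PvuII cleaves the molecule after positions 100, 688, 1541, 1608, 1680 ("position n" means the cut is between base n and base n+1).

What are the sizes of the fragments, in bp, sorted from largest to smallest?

Linear molecule, 5 cuts → 6 fragments:
  100 − 0 = 100 bp
  688 − 100 = 588 bp
  1541 − 688 = 853 bp
  1608 − 1541 = 67 bp
  1680 − 1608 = 72 bp
  1748 − 1680 = 68 bp
Sorted largest to smallest: 853, 588, 100, 72, 68, 67 bp.

853, 588, 100, 72, 68, 67 bp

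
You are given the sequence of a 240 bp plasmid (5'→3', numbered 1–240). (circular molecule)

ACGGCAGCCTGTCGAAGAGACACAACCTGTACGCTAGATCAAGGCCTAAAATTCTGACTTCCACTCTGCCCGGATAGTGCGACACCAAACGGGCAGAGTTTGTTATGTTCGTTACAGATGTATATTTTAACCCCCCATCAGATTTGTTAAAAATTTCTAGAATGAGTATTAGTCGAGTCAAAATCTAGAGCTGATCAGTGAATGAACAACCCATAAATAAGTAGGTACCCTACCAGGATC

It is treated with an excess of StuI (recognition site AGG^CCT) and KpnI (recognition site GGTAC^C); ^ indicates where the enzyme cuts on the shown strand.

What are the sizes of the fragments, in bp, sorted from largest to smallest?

184, 56 bp

The StuI site (AGGCCT) starts at position 42.
StuI cuts after base 3 of each site, so after position 44.
The KpnI site (GGTACC) starts at position 224.
KpnI cuts after base 5 of each site (before the last base), so after position 228.
Combined cut positions: 44, 228.
Circular molecule, 2 cuts → 2 fragments:
  45–228 → 184 bp
  229–240 then 1–44 → 12 + 44 = 56 bp
Sorted largest to smallest: 184, 56 bp.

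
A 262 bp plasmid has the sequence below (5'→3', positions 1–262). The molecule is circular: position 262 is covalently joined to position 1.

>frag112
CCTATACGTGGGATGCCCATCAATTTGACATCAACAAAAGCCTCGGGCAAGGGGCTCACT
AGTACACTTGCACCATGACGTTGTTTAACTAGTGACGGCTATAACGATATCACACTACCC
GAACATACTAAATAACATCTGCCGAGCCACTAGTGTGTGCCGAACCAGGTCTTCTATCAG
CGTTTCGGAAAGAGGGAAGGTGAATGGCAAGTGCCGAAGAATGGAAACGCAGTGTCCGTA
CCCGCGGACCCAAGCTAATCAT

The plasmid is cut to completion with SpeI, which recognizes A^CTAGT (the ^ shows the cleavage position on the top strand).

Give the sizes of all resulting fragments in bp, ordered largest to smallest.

SpeI sites (ACTAGT) start at positions 58, 88, 149.
SpeI cuts after the first base of each site, so after positions 58, 88, 149.
Circular molecule, 3 cuts → 3 fragments:
  59–88 → 30 bp
  89–149 → 61 bp
  150–262 then 1–58 → 113 + 58 = 171 bp
Sorted largest to smallest: 171, 61, 30 bp.

171, 61, 30 bp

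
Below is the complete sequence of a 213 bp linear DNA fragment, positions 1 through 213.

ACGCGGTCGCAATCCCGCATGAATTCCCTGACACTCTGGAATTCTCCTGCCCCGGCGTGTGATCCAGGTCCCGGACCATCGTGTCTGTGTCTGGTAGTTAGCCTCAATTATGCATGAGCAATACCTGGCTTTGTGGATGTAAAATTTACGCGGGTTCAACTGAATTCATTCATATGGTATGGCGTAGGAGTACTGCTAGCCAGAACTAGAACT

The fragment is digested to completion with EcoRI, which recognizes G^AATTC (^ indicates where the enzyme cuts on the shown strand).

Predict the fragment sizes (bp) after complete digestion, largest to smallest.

123, 51, 21, 18 bp

EcoRI sites (GAATTC) start at positions 21, 39, 162.
EcoRI cuts after the first base of each site, so after positions 21, 39, 162.
Linear molecule, 3 cuts → 4 fragments:
  1–21 → 21 bp
  22–39 → 18 bp
  40–162 → 123 bp
  163–213 → 51 bp
Sorted largest to smallest: 123, 51, 21, 18 bp.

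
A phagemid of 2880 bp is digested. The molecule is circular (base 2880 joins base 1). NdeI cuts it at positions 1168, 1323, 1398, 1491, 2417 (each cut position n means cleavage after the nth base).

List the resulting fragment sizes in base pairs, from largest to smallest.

Circular molecule, 5 cuts → 5 fragments:
  1323 − 1168 = 155 bp
  1398 − 1323 = 75 bp
  1491 − 1398 = 93 bp
  2417 − 1491 = 926 bp
  wrap: 2880 − 2417 + 1168 = 1631 bp
Sorted largest to smallest: 1631, 926, 155, 93, 75 bp.

1631, 926, 155, 93, 75 bp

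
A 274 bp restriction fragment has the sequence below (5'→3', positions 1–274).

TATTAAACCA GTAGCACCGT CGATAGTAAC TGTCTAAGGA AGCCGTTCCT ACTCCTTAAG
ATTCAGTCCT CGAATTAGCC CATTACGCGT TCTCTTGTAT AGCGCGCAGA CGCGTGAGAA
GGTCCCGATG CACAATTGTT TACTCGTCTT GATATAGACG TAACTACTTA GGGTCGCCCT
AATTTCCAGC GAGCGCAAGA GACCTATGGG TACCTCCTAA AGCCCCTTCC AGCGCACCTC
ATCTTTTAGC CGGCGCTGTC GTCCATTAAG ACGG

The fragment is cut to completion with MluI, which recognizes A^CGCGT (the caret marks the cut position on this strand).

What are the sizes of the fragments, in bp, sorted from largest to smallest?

MluI sites (ACGCGT) start at positions 85, 110.
MluI cuts after the first base of each site, so after positions 85, 110.
Linear molecule, 2 cuts → 3 fragments:
  1–85 → 85 bp
  86–110 → 25 bp
  111–274 → 164 bp
Sorted largest to smallest: 164, 85, 25 bp.

164, 85, 25 bp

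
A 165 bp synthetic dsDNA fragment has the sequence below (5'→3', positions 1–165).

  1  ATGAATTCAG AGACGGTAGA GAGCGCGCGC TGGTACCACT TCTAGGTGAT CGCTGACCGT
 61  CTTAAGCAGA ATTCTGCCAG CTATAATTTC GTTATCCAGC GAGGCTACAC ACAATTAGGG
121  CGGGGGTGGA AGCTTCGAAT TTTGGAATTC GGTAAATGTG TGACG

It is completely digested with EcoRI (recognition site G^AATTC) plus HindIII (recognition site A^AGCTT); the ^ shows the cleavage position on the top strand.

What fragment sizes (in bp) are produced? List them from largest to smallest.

66, 61, 20, 15, 3 bp

EcoRI sites (GAATTC) start at positions 3, 69, 145.
EcoRI cuts after the first base of each site, so after positions 3, 69, 145.
The HindIII site (AAGCTT) starts at position 130.
HindIII cuts after the first base of each site, so after position 130.
Combined cut positions: 3, 69, 130, 145.
Linear molecule, 4 cuts → 5 fragments:
  1–3 → 3 bp
  4–69 → 66 bp
  70–130 → 61 bp
  131–145 → 15 bp
  146–165 → 20 bp
Sorted largest to smallest: 66, 61, 20, 15, 3 bp.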